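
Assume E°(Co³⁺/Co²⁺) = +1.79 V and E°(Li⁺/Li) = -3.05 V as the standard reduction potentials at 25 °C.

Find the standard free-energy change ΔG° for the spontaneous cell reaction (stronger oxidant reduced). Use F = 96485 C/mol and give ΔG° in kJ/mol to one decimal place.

-467.0 kJ/mol

Co³⁺/Co²⁺ (E° = +1.79 V) is the cathode; Li⁺/Li (E° = -3.05 V) is the anode, so E°cell = +4.84 V.
Balancing electrons gives n = 1 (lcm of 1 and 1).
ΔG° = −nFE° = −(1)(96485)(+4.84) = -466,987 J = -467.0 kJ/mol.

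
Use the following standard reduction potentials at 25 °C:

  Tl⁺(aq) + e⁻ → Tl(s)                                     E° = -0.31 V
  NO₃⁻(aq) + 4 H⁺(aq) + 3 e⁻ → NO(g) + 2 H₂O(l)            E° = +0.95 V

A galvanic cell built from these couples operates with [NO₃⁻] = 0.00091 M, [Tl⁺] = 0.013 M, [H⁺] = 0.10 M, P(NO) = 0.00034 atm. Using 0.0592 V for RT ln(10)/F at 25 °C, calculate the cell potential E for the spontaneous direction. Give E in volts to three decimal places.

NO₃⁻/NO is the cathode (higher E°), Tl⁺/Tl the anode: E°cell = +0.95 − (-0.31) = +1.26 V, n = 3.
Overall: NO₃⁻(aq) + 4 H⁺(aq) + 3 Tl(s) → NO(g) + 2 H₂O(l) + 3 Tl⁺(aq)
Q = P(NO)·[Tl⁺]^3 / ([NO₃⁻]·[H⁺]^4); log Q = -2.086.
E = E° − (0.0592/n) log Q = +1.26 − (0.0592/3)(-2.086) = +1.301 V.

+1.301 V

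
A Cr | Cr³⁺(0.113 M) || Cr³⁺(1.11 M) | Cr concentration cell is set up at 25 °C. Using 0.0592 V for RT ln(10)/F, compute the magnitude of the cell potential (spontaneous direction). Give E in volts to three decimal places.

+0.020 V

For a concentration cell E°cell = 0. The 1.11 M side is the cathode (reduction is favoured where [Cr³⁺] is higher).
With n = 3, E = −(0.0592/3) log([Cr³⁺]ₐₙ/[Cr³⁺]꜀ₐₜ) = −(0.0592/3) log(0.113/1.11) = −(0.0592/3)(-0.992) = +0.020 V.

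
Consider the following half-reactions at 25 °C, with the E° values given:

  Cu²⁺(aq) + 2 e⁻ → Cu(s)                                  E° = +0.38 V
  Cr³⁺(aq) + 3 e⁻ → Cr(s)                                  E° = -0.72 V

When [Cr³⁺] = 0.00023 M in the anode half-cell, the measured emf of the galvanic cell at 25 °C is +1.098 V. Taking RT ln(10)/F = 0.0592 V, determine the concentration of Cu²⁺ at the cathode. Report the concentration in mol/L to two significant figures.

0.0032 M

Cu²⁺/Cu is the cathode, Cr³⁺/Cr the anode: E°cell = +1.10 V, n = 6.
Overall reaction: 3 Cu²⁺(aq) + 2 Cr(s) → 3 Cu(s) + 2 Cr³⁺(aq); Q = [Cr³⁺]^2/[Cu²⁺]^3.
From E = E° − (0.0592/n) log Q: log Q = (E° − E)·n/0.0592 = (+1.10 − (+1.098))·6/0.0592 = 0.2027.
So 3·log[Cu²⁺] = 2·log(0.00023) − log Q = -7.2765 − (0.2027) = -7.4792; log[Cu²⁺] = -7.4792 / 3 = -2.4931; [Cu²⁺] = 10^(-2.4931) ≈ 0.0032 M.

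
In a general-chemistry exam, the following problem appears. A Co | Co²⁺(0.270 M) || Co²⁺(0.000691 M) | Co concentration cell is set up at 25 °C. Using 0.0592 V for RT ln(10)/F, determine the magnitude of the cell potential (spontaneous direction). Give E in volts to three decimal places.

+0.077 V

For a concentration cell E°cell = 0. The 0.270 M side is the cathode (reduction is favoured where [Co²⁺] is higher).
With n = 2, E = −(0.0592/2) log([Co²⁺]ₐₙ/[Co²⁺]꜀ₐₜ) = −(0.0592/2) log(0.000691/0.27) = −(0.0592/2)(-2.592) = +0.077 V.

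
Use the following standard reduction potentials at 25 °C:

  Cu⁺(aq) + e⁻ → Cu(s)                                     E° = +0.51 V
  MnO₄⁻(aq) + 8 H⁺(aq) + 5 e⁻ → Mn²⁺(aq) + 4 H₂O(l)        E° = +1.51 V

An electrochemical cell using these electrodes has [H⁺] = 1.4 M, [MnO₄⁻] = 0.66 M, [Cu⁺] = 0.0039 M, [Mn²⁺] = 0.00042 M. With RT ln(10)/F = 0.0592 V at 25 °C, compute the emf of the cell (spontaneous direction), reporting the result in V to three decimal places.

MnO₄⁻/Mn²⁺ is the cathode (higher E°), Cu⁺/Cu the anode: E°cell = +1.51 − (+0.51) = +1.00 V, n = 5.
Overall: MnO₄⁻(aq) + 8 H⁺(aq) + 5 Cu(s) → Mn²⁺(aq) + 4 H₂O(l) + 5 Cu⁺(aq)
Q = [Mn²⁺]·[Cu⁺]^5 / ([MnO₄⁻]·[H⁺]^8); log Q = -16.410.
E = E° − (0.0592/n) log Q = +1.00 − (0.0592/5)(-16.410) = +1.194 V.

+1.194 V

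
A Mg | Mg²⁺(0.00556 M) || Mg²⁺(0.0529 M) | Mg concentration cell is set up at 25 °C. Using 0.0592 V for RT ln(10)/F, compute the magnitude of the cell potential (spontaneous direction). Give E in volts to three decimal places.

For a concentration cell E°cell = 0. The 0.0529 M side is the cathode (reduction is favoured where [Mg²⁺] is higher).
With n = 2, E = −(0.0592/2) log([Mg²⁺]ₐₙ/[Mg²⁺]꜀ₐₜ) = −(0.0592/2) log(0.00556/0.0529) = −(0.0592/2)(-0.978) = +0.029 V.

+0.029 V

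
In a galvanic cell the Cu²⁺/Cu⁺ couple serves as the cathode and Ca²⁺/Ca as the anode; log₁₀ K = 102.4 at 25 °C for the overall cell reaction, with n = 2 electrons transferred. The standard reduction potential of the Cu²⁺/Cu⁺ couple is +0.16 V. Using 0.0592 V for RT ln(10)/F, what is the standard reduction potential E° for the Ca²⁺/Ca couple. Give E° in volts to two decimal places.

E°cell = (0.0592/n)·log K = (0.0592/2)(102.4) = +3.031 V.
Since Cu²⁺/Cu⁺ is the cathode and Ca²⁺/Ca the anode, E°cell = E°(Cu²⁺/Cu⁺) − E°(Ca²⁺/Ca).
So E°(Ca²⁺/Ca) = E°(Cu²⁺/Cu⁺) − E°cell = (+0.16) − (+3.031) = -2.87 V.

-2.87 V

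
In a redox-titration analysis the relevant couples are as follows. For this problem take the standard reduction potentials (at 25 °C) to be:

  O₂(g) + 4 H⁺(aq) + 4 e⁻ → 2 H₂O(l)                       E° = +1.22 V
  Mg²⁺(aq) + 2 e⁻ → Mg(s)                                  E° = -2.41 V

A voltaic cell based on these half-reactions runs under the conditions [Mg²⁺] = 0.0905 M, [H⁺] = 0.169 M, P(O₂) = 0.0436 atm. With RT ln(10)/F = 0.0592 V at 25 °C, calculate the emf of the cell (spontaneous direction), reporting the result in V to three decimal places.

+3.595 V

O₂/H₂O is the cathode (higher E°), Mg²⁺/Mg the anode: E°cell = +1.22 − (-2.41) = +3.63 V, n = 4.
Overall: O₂(g) + 4 H⁺(aq) + 2 Mg(s) → 2 H₂O(l) + 2 Mg²⁺(aq)
Q = [Mg²⁺]^2 / (P(O₂)·[H⁺]^4); log Q = 2.362.
E = E° − (0.0592/n) log Q = +3.63 − (0.0592/4)(2.362) = +3.595 V.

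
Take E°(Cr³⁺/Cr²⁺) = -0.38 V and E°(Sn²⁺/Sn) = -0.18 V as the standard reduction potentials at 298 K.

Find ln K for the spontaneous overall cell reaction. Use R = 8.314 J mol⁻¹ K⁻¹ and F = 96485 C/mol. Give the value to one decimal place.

Cathode: Sn²⁺/Sn; anode: Cr³⁺/Cr²⁺. E°cell = (-0.18) − (-0.38) = +0.20 V, with n = 2.
ΔG° = −nFE° = −RT ln K, so ln K = nFE°/(RT) = (2)(96485)(+0.20) / ((8.314)(298)) = 15.577.

15.6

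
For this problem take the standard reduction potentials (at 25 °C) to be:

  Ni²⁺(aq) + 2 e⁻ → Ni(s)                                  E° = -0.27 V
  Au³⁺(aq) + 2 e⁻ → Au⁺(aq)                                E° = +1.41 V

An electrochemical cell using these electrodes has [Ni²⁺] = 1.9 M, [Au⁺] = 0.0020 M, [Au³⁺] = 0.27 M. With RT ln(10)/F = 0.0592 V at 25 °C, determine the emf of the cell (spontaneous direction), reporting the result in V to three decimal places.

Au³⁺/Au⁺ is the cathode (higher E°), Ni²⁺/Ni the anode: E°cell = +1.41 − (-0.27) = +1.68 V, n = 2.
Overall: Au³⁺(aq) + Ni(s) → Au⁺(aq) + Ni²⁺(aq)
Q = [Au⁺]·[Ni²⁺] / ([Au³⁺]); log Q = -1.852.
E = E° − (0.0592/n) log Q = +1.68 − (0.0592/2)(-1.852) = +1.735 V.

+1.735 V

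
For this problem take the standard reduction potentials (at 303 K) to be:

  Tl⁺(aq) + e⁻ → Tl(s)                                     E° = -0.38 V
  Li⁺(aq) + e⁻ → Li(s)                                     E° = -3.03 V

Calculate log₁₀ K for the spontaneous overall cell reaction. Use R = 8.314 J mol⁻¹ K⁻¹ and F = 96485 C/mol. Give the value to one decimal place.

Cathode: Tl⁺/Tl; anode: Li⁺/Li. E°cell = (-0.38) − (-3.03) = +2.65 V, with n = 1.
ΔG° = −nFE° = −RT ln K, so ln K = nFE°/(RT) = (1)(96485)(+2.65) / ((8.314)(303)) = 101.497.
log₁₀ K = 101.497 / ln 10 = 44.1.

44.1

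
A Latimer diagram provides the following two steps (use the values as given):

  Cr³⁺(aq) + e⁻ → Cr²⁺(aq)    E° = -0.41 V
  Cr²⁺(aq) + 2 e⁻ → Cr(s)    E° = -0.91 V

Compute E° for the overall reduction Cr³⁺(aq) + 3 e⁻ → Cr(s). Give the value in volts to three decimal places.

-0.743 V

Since ΔG° = −nFE° is additive over sequential reductions, n₃E°₃ = n₁E°₁ + n₂E°₂.
E°₃ = (1×-0.41 + 2×-0.91) / 3 = (-2.230) / 3 = -0.743 V.
Simply averaging or adding the two E° values would be wrong; the electron-weighted sum is required.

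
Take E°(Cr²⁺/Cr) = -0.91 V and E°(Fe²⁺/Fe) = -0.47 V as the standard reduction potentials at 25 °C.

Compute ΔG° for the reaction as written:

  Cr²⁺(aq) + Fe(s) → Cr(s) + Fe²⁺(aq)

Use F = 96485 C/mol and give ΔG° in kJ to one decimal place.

As written, Cr²⁺/Cr is reduced (cathode) and Fe²⁺/Fe is oxidised (anode), so E°cell = (-0.91) − (-0.47) = -0.44 V.
Balancing electrons gives n = 2.
ΔG° = −nFE° = −(2)(96485)(-0.44) = 84,907 J = +84.9 kJ.

+84.9 kJ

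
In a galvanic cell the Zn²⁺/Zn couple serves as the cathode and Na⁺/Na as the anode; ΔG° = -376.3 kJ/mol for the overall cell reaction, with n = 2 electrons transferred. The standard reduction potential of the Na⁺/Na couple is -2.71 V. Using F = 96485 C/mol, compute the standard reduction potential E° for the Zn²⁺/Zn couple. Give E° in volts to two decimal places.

-0.76 V

E°cell = −ΔG°/(nF) = −(-376.3×10³)/((2)(96485)) = +1.950 V.
Since Zn²⁺/Zn is the cathode and Na⁺/Na the anode, E°cell = E°(Zn²⁺/Zn) − E°(Na⁺/Na).
So E°(Zn²⁺/Zn) = E°cell + E°(Na⁺/Na) = +1.950 + (-2.71) = -0.76 V.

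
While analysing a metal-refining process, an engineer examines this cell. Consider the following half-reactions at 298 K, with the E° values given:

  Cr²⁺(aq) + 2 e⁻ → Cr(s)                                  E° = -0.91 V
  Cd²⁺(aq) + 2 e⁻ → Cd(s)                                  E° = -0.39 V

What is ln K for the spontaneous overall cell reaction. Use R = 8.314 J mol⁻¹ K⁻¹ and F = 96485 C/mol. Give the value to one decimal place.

40.5

Cathode: Cd²⁺/Cd; anode: Cr²⁺/Cr. E°cell = (-0.39) − (-0.91) = +0.52 V, with n = 2.
ΔG° = −nFE° = −RT ln K, so ln K = nFE°/(RT) = (2)(96485)(+0.52) / ((8.314)(298)) = 40.501.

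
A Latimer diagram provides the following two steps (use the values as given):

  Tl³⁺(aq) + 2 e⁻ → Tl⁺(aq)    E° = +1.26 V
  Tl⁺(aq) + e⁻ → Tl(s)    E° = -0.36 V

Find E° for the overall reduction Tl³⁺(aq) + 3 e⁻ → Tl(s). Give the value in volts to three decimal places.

Standard free energies of sequential steps add: ΔG°₃ = ΔG°₁ + ΔG°₂, so n₃E°₃ = n₁E°₁ + n₂E°₂.
E°₃ = (2×+1.26 + 1×-0.36) / 3 = (+2.160) / 3 = +0.720 V.

+0.720 V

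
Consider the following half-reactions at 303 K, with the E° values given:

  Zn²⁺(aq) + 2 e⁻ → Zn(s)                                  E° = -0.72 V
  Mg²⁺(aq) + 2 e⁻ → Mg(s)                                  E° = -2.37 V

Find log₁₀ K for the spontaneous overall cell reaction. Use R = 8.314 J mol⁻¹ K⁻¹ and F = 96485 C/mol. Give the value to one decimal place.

Cathode: Zn²⁺/Zn; anode: Mg²⁺/Mg. E°cell = (-0.72) − (-2.37) = +1.65 V, with n = 2.
ΔG° = −nFE° = −RT ln K, so ln K = nFE°/(RT) = (2)(96485)(+1.65) / ((8.314)(303)) = 126.392.
log₁₀ K = 126.392 / ln 10 = 54.9.

54.9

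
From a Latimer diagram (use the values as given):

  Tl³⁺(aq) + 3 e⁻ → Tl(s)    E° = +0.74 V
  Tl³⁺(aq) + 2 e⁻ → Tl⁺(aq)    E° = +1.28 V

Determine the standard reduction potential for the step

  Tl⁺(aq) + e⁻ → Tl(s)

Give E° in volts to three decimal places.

Sequential free energies add, so n₃E°₃ = n₁E°₁ + n₂E°₂.
With n₃ = 3, and the known step contributing 2×(+1.28) V, the unknown satisfies 1·E° = 3×(+0.74) − 2×(+1.28) = -0.340.
E° = -0.340 / 1 = -0.340 V.

-0.340 V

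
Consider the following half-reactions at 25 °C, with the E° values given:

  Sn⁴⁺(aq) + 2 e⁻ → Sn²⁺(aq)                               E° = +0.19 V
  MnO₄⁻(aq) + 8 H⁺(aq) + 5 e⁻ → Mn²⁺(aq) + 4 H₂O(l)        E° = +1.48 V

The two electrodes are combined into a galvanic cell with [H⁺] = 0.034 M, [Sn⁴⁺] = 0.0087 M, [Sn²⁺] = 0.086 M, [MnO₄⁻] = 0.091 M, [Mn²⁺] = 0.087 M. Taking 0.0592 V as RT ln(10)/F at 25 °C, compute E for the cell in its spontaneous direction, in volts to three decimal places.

+1.181 V

MnO₄⁻/Mn²⁺ is the cathode (higher E°), Sn⁴⁺/Sn²⁺ the anode: E°cell = +1.48 − (+0.19) = +1.29 V, n = 10.
Overall: 2 MnO₄⁻(aq) + 16 H⁺(aq) + 5 Sn²⁺(aq) → 2 Mn²⁺(aq) + 8 H₂O(l) + 5 Sn⁴⁺(aq)
Q = [Mn²⁺]^2·[Sn⁴⁺]^5 / ([MnO₄⁻]^2·[H⁺]^16·[Sn²⁺]^5); log Q = 18.482.
E = E° − (0.0592/n) log Q = +1.29 − (0.0592/10)(18.482) = +1.181 V.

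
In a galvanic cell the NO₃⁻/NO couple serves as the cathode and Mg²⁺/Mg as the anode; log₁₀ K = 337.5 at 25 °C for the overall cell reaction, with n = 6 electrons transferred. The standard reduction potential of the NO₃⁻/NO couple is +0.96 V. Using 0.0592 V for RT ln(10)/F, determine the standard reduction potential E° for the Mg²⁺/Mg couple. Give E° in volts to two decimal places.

-2.37 V

E°cell = (0.0592/n)·log K = (0.0592/6)(337.5) = +3.330 V.
Since NO₃⁻/NO is the cathode and Mg²⁺/Mg the anode, E°cell = E°(NO₃⁻/NO) − E°(Mg²⁺/Mg).
So E°(Mg²⁺/Mg) = E°(NO₃⁻/NO) − E°cell = (+0.96) − (+3.330) = -2.37 V.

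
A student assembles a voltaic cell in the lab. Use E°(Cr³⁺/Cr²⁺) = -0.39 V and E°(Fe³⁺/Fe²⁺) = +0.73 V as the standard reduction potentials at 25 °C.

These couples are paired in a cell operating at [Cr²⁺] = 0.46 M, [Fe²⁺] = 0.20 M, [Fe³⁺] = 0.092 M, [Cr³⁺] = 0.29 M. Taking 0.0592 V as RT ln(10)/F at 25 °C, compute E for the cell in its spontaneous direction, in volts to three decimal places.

+1.112 V

Fe³⁺/Fe²⁺ is the cathode (higher E°), Cr³⁺/Cr²⁺ the anode: E°cell = +0.73 − (-0.39) = +1.12 V, n = 1.
Overall: Fe³⁺(aq) + Cr²⁺(aq) → Fe²⁺(aq) + Cr³⁺(aq)
Q = [Fe²⁺]·[Cr³⁺] / ([Fe³⁺]·[Cr²⁺]); log Q = 0.137.
E = E° − (0.0592/n) log Q = +1.12 − (0.0592/1)(0.137) = +1.112 V.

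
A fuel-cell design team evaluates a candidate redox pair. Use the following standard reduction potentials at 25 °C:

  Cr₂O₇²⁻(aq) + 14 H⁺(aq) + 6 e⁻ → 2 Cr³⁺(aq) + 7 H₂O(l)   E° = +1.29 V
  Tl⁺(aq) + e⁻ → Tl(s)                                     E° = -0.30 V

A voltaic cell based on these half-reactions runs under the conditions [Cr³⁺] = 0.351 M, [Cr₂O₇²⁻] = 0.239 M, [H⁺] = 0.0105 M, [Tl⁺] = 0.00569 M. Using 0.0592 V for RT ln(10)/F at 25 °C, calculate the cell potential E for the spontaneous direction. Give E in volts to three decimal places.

+1.452 V

Cr₂O₇²⁻/Cr³⁺ is the cathode (higher E°), Tl⁺/Tl the anode: E°cell = +1.29 − (-0.30) = +1.59 V, n = 6.
Overall: Cr₂O₇²⁻(aq) + 14 H⁺(aq) + 6 Tl(s) → 2 Cr³⁺(aq) + 7 H₂O(l) + 6 Tl⁺(aq)
Q = [Cr³⁺]^2·[Tl⁺]^6 / ([Cr₂O₇²⁻]·[H⁺]^14); log Q = 13.946.
E = E° − (0.0592/n) log Q = +1.59 − (0.0592/6)(13.946) = +1.452 V.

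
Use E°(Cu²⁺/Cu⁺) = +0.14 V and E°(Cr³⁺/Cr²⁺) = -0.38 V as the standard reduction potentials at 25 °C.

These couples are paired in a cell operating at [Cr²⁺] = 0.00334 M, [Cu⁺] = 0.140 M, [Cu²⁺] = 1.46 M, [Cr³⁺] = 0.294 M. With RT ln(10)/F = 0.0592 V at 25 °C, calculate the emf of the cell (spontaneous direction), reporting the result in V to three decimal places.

+0.465 V

Cu²⁺/Cu⁺ is the cathode (higher E°), Cr³⁺/Cr²⁺ the anode: E°cell = +0.14 − (-0.38) = +0.52 V, n = 1.
Overall: Cu²⁺(aq) + Cr²⁺(aq) → Cu⁺(aq) + Cr³⁺(aq)
Q = [Cu⁺]·[Cr³⁺] / ([Cu²⁺]·[Cr²⁺]); log Q = 0.926.
E = E° − (0.0592/n) log Q = +0.52 − (0.0592/1)(0.926) = +0.465 V.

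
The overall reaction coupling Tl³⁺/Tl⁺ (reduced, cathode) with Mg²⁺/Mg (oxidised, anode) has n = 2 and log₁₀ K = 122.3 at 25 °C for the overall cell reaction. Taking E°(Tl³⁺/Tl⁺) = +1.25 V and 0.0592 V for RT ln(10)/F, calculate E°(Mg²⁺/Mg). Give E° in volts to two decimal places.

E°cell = (0.0592/n)·log K = (0.0592/2)(122.3) = +3.620 V.
Since Tl³⁺/Tl⁺ is the cathode and Mg²⁺/Mg the anode, E°cell = E°(Tl³⁺/Tl⁺) − E°(Mg²⁺/Mg).
So E°(Mg²⁺/Mg) = E°(Tl³⁺/Tl⁺) − E°cell = (+1.25) − (+3.620) = -2.37 V.

-2.37 V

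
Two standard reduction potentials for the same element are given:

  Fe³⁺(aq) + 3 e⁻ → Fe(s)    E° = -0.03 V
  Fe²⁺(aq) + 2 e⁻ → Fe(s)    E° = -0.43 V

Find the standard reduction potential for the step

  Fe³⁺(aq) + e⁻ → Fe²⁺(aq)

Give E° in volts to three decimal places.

+0.770 V

Sequential free energies add, so n₃E°₃ = n₁E°₁ + n₂E°₂.
With n₃ = 3, and the known step contributing 2×(-0.43) V, the unknown satisfies 1·E° = 3×(-0.03) − 2×(-0.43) = +0.770.
E° = +0.770 / 1 = +0.770 V.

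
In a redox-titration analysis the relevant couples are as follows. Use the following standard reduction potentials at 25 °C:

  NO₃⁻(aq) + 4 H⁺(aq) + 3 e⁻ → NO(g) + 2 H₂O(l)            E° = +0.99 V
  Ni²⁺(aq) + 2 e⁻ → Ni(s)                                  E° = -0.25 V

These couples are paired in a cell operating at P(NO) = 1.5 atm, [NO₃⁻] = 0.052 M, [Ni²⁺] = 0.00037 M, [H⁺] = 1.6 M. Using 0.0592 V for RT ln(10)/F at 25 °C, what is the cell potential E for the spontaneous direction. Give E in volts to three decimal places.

+1.329 V

NO₃⁻/NO is the cathode (higher E°), Ni²⁺/Ni the anode: E°cell = +0.99 − (-0.25) = +1.24 V, n = 6.
Overall: 2 NO₃⁻(aq) + 8 H⁺(aq) + 3 Ni(s) → 2 NO(g) + 4 H₂O(l) + 3 Ni²⁺(aq)
Q = P(NO)^2·[Ni²⁺]^3 / ([NO₃⁻]^2·[H⁺]^8); log Q = -9.008.
E = E° − (0.0592/n) log Q = +1.24 − (0.0592/6)(-9.008) = +1.329 V.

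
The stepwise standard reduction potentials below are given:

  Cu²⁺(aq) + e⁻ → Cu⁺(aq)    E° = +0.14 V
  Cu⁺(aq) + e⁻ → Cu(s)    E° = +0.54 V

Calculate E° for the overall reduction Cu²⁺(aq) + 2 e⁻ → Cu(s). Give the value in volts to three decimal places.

+0.340 V

Adding the free-energy changes (−nFE°) of the two steps gives −n₃FE°₃ = −n₁FE°₁ − n₂FE°₂.
E°₃ = (1×+0.14 + 1×+0.54) / 2 = (+0.680) / 2 = +0.340 V.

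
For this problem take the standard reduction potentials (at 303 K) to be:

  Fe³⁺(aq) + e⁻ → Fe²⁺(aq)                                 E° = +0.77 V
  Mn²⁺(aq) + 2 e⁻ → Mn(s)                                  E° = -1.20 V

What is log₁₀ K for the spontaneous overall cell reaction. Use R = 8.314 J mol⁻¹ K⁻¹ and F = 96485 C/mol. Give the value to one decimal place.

Cathode: Fe³⁺/Fe²⁺; anode: Mn²⁺/Mn. E°cell = (+0.77) − (-1.20) = +1.97 V, with n = 2.
ΔG° = −nFE° = −RT ln K, so ln K = nFE°/(RT) = (2)(96485)(+1.97) / ((8.314)(303)) = 150.905.
log₁₀ K = 150.905 / ln 10 = 65.5.

65.5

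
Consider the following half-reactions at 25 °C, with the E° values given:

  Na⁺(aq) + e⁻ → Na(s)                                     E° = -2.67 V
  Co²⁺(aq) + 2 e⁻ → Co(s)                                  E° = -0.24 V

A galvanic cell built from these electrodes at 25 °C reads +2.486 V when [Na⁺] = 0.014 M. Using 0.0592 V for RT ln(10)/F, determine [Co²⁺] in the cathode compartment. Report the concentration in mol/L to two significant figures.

0.015 M

Co²⁺/Co is the cathode, Na⁺/Na the anode: E°cell = +2.43 V, n = 2.
Overall reaction: Co²⁺(aq) + 2 Na(s) → Co(s) + 2 Na⁺(aq); Q = [Na⁺]^2/[Co²⁺]^1.
From E = E° − (0.0592/n) log Q: log Q = (E° − E)·n/0.0592 = (+2.43 − (+2.486))·2/0.0592 = -1.8919.
So 1·log[Co²⁺] = 2·log(0.014) − log Q = -3.7077 − (-1.8919) = -1.8158; [Co²⁺] = 10^(-1.8158) ≈ 0.015 M.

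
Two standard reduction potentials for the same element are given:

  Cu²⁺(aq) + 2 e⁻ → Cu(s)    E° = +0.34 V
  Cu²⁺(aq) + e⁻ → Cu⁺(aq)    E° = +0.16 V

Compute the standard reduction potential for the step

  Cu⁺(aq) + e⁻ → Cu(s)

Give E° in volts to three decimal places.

+0.520 V

Sequential free energies add, so n₃E°₃ = n₁E°₁ + n₂E°₂.
With n₃ = 2, and the known step contributing 1×(+0.16) V, the unknown satisfies 1·E° = 2×(+0.34) − 1×(+0.16) = +0.520.
E° = +0.520 / 1 = +0.520 V.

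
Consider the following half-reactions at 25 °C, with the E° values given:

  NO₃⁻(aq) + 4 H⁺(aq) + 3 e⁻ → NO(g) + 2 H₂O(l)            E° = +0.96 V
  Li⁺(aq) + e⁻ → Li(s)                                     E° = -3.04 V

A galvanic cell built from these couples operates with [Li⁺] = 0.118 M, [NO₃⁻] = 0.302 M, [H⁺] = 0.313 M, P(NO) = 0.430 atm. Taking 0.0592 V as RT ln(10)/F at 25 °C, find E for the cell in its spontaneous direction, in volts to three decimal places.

+4.012 V

NO₃⁻/NO is the cathode (higher E°), Li⁺/Li the anode: E°cell = +0.96 − (-3.04) = +4.00 V, n = 3.
Overall: NO₃⁻(aq) + 4 H⁺(aq) + 3 Li(s) → NO(g) + 2 H₂O(l) + 3 Li⁺(aq)
Q = P(NO)·[Li⁺]^3 / ([NO₃⁻]·[H⁺]^4); log Q = -0.613.
E = E° − (0.0592/n) log Q = +4.00 − (0.0592/3)(-0.613) = +4.012 V.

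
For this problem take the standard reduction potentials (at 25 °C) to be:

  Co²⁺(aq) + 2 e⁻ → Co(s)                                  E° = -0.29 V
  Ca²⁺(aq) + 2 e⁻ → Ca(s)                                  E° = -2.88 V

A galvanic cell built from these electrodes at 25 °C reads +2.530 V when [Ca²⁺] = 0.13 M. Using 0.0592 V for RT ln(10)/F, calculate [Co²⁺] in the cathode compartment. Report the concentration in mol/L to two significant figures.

Co²⁺/Co is the cathode, Ca²⁺/Ca the anode: E°cell = +2.59 V, n = 2.
Overall reaction: Co²⁺(aq) + Ca(s) → Co(s) + Ca²⁺(aq); Q = [Ca²⁺]^1/[Co²⁺]^1.
From E = E° − (0.0592/n) log Q: log Q = (E° − E)·n/0.0592 = (+2.59 − (+2.530))·2/0.0592 = 2.0270.
So 1·log[Co²⁺] = 1·log(0.13) − log Q = -0.8861 − (2.0270) = -2.9131; [Co²⁺] = 10^(-2.9131) ≈ 0.0012 M.

0.0012 M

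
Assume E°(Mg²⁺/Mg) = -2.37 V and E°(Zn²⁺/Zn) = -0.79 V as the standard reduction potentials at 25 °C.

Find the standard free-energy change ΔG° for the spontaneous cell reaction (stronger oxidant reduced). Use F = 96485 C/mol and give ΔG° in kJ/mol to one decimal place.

-304.9 kJ/mol

Zn²⁺/Zn (E° = -0.79 V) is the cathode; Mg²⁺/Mg (E° = -2.37 V) is the anode, so E°cell = +1.58 V.
Balancing electrons gives n = 2 (lcm of 2 and 2).
ΔG° = −nFE° = −(2)(96485)(+1.58) = -304,893 J = -304.9 kJ/mol.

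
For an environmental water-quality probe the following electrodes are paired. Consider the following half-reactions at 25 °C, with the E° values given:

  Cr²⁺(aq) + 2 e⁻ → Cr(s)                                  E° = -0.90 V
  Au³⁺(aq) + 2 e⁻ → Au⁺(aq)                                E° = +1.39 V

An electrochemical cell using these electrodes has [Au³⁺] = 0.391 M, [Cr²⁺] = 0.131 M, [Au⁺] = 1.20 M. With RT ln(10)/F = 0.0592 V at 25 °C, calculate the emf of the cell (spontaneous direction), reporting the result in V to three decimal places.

+2.302 V

Au³⁺/Au⁺ is the cathode (higher E°), Cr²⁺/Cr the anode: E°cell = +1.39 − (-0.90) = +2.29 V, n = 2.
Overall: Au³⁺(aq) + Cr(s) → Au⁺(aq) + Cr²⁺(aq)
Q = [Au⁺]·[Cr²⁺] / ([Au³⁺]); log Q = -0.396.
E = E° − (0.0592/n) log Q = +2.29 − (0.0592/2)(-0.396) = +2.302 V.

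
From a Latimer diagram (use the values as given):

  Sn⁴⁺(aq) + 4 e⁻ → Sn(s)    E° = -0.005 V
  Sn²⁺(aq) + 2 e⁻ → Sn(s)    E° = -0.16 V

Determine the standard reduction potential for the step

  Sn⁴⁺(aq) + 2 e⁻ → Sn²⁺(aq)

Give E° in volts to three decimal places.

Sequential free energies add, so n₃E°₃ = n₁E°₁ + n₂E°₂.
With n₃ = 4, and the known step contributing 2×(-0.16) V, the unknown satisfies 2·E° = 4×(-0.005) − 2×(-0.16) = +0.300.
E° = +0.300 / 2 = +0.150 V.

+0.150 V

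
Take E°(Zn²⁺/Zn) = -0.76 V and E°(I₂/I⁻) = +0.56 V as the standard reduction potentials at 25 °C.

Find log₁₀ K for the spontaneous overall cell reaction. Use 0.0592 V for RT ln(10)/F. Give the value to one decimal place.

44.6

Cathode: I₂/I⁻; anode: Zn²⁺/Zn. E°cell = +1.32 V, n = 2.
log K = nE°cell / 0.0592 = (2)(+1.32) / 0.0592 = 44.6.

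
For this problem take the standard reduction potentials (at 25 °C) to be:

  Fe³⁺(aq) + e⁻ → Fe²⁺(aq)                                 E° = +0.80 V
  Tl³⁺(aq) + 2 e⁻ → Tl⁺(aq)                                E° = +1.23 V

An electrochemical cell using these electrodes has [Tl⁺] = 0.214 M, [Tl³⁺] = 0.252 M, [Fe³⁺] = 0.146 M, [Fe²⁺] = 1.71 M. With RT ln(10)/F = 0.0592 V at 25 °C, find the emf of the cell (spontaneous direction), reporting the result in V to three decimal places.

Tl³⁺/Tl⁺ is the cathode (higher E°), Fe³⁺/Fe²⁺ the anode: E°cell = +1.23 − (+0.80) = +0.43 V, n = 2.
Overall: Tl³⁺(aq) + 2 Fe²⁺(aq) → Tl⁺(aq) + 2 Fe³⁺(aq)
Q = [Tl⁺]·[Fe³⁺]^2 / ([Tl³⁺]·[Fe²⁺]^2); log Q = -2.208.
E = E° − (0.0592/n) log Q = +0.43 − (0.0592/2)(-2.208) = +0.495 V.

+0.495 V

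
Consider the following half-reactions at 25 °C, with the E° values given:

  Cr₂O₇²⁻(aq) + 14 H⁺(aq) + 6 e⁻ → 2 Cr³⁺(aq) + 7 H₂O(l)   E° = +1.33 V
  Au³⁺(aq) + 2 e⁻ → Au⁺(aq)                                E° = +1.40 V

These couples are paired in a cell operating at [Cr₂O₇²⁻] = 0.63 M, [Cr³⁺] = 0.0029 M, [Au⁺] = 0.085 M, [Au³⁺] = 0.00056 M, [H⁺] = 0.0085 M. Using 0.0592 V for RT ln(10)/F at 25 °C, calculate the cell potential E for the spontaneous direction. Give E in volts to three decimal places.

+0.243 V

Au³⁺/Au⁺ is the cathode (higher E°), Cr₂O₇²⁻/Cr³⁺ the anode: E°cell = +1.40 − (+1.33) = +0.07 V, n = 6.
Overall: 3 Au³⁺(aq) + 2 Cr³⁺(aq) + 7 H₂O(l) → 3 Au⁺(aq) + Cr₂O₇²⁻(aq) + 14 H⁺(aq)
Q = [Au⁺]^3·[Cr₂O₇²⁻]·[H⁺]^14 / ([Au³⁺]^3·[Cr³⁺]^2); log Q = -17.570.
E = E° − (0.0592/n) log Q = +0.07 − (0.0592/6)(-17.570) = +0.243 V.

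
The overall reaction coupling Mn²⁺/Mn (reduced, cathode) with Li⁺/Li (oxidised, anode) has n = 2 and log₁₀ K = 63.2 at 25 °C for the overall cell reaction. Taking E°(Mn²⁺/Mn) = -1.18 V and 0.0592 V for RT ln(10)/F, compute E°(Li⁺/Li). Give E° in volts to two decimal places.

-3.05 V

E°cell = (0.0592/n)·log K = (0.0592/2)(63.2) = +1.871 V.
Since Mn²⁺/Mn is the cathode and Li⁺/Li the anode, E°cell = E°(Mn²⁺/Mn) − E°(Li⁺/Li).
So E°(Li⁺/Li) = E°(Mn²⁺/Mn) − E°cell = (-1.18) − (+1.871) = -3.05 V.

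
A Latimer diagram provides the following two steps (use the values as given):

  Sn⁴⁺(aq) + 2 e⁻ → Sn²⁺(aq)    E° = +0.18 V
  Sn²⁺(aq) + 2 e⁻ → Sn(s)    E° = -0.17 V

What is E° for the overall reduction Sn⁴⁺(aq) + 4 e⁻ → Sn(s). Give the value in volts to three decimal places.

Adding the free-energy changes (−nFE°) of the two steps gives −n₃FE°₃ = −n₁FE°₁ − n₂FE°₂.
E°₃ = (2×+0.18 + 2×-0.17) / 4 = (+0.020) / 4 = +0.005 V.

+0.005 V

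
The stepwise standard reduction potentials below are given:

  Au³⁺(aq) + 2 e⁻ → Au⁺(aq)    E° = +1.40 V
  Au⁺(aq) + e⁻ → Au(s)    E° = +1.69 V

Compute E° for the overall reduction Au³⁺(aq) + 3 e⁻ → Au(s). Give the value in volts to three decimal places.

Since ΔG° = −nFE° is additive over sequential reductions, n₃E°₃ = n₁E°₁ + n₂E°₂.
E°₃ = (2×+1.40 + 1×+1.69) / 3 = (+4.490) / 3 = +1.497 V.
Simply averaging or adding the two E° values would be wrong; the electron-weighted sum is required.

+1.497 V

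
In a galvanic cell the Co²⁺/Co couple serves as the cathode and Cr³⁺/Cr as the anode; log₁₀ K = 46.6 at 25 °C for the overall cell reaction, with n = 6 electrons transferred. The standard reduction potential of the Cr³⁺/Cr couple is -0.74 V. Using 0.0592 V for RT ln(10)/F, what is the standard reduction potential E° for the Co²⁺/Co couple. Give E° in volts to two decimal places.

-0.28 V

E°cell = (0.0592/n)·log K = (0.0592/6)(46.6) = +0.460 V.
Since Co²⁺/Co is the cathode and Cr³⁺/Cr the anode, E°cell = E°(Co²⁺/Co) − E°(Cr³⁺/Cr).
So E°(Co²⁺/Co) = E°cell + E°(Cr³⁺/Cr) = +0.460 + (-0.74) = -0.28 V.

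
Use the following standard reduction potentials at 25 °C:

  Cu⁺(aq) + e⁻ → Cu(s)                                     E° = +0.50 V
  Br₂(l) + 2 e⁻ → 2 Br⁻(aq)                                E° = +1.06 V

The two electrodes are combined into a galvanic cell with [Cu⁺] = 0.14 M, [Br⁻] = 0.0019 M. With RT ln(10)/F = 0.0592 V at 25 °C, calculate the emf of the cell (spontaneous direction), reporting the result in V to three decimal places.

Br₂/Br⁻ is the cathode (higher E°), Cu⁺/Cu the anode: E°cell = +1.06 − (+0.50) = +0.56 V, n = 2.
Overall: Br₂(l) + 2 Cu(s) → 2 Br⁻(aq) + 2 Cu⁺(aq)
Q = [Br⁻]^2·[Cu⁺]^2; log Q = -7.150.
E = E° − (0.0592/n) log Q = +0.56 − (0.0592/2)(-7.150) = +0.772 V.

+0.772 V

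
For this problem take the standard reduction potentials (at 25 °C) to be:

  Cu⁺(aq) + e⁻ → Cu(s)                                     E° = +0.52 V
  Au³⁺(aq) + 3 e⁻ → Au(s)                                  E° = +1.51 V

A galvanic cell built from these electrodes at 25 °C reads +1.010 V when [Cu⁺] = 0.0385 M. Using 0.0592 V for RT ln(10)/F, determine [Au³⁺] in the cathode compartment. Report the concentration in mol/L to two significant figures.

Au³⁺/Au is the cathode, Cu⁺/Cu the anode: E°cell = +0.99 V, n = 3.
Overall reaction: Au³⁺(aq) + 3 Cu(s) → Au(s) + 3 Cu⁺(aq); Q = [Cu⁺]^3/[Au³⁺]^1.
From E = E° − (0.0592/n) log Q: log Q = (E° − E)·n/0.0592 = (+0.99 − (+1.010))·3/0.0592 = -1.0135.
So 1·log[Au³⁺] = 3·log(0.0385) − log Q = -4.2436 − (-1.0135) = -3.2301; [Au³⁺] = 10^(-3.2301) ≈ 0.00059 M.

0.00059 M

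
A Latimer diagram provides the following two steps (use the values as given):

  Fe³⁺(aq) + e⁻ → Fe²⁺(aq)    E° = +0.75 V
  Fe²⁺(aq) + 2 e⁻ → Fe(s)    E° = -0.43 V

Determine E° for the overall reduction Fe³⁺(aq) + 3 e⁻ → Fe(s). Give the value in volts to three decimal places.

Adding the free-energy changes (−nFE°) of the two steps gives −n₃FE°₃ = −n₁FE°₁ − n₂FE°₂.
E°₃ = (1×+0.75 + 2×-0.43) / 3 = (-0.110) / 3 = -0.037 V.

-0.037 V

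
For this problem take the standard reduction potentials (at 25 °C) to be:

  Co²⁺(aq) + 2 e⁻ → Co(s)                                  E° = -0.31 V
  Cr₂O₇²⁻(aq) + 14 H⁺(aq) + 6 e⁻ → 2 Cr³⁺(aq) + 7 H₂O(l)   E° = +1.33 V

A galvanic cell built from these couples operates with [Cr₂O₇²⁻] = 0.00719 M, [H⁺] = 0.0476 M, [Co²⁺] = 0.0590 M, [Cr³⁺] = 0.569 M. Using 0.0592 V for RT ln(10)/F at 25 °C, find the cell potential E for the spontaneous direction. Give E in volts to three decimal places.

+1.477 V

Cr₂O₇²⁻/Cr³⁺ is the cathode (higher E°), Co²⁺/Co the anode: E°cell = +1.33 − (-0.31) = +1.64 V, n = 6.
Overall: Cr₂O₇²⁻(aq) + 14 H⁺(aq) + 3 Co(s) → 2 Cr³⁺(aq) + 7 H₂O(l) + 3 Co²⁺(aq)
Q = [Cr³⁺]^2·[Co²⁺]^3 / ([Cr₂O₇²⁻]·[H⁺]^14); log Q = 16.480.
E = E° − (0.0592/n) log Q = +1.64 − (0.0592/6)(16.480) = +1.477 V.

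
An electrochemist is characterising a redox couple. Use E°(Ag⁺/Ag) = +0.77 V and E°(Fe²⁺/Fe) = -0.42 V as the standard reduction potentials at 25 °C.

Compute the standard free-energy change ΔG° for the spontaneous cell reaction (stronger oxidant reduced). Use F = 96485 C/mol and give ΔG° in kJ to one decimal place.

Ag⁺/Ag (E° = +0.77 V) is the cathode; Fe²⁺/Fe (E° = -0.42 V) is the anode, so E°cell = +1.19 V.
Balancing electrons gives n = 2 (lcm of 1 and 2).
ΔG° = −nFE° = −(2)(96485)(+1.19) = -229,634 J = -229.6 kJ.

-229.6 kJ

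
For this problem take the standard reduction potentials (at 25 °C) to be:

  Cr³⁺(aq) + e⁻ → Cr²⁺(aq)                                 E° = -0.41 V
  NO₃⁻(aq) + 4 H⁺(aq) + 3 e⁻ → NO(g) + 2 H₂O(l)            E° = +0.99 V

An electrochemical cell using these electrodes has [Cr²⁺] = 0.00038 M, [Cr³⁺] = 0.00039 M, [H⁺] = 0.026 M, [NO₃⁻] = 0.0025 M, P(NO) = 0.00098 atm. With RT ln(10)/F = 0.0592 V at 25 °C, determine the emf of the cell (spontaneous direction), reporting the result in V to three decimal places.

+1.282 V

NO₃⁻/NO is the cathode (higher E°), Cr³⁺/Cr²⁺ the anode: E°cell = +0.99 − (-0.41) = +1.40 V, n = 3.
Overall: NO₃⁻(aq) + 4 H⁺(aq) + 3 Cr²⁺(aq) → NO(g) + 2 H₂O(l) + 3 Cr³⁺(aq)
Q = P(NO)·[Cr³⁺]^3 / ([NO₃⁻]·[H⁺]^4·[Cr²⁺]^3); log Q = 5.967.
E = E° − (0.0592/n) log Q = +1.40 − (0.0592/3)(5.967) = +1.282 V.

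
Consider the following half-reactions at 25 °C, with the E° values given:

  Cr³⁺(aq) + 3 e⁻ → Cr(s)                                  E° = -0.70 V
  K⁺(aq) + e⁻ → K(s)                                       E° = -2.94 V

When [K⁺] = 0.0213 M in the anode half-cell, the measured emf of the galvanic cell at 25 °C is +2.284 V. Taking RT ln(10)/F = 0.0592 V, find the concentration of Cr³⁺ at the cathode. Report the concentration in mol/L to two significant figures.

Cr³⁺/Cr is the cathode, K⁺/K the anode: E°cell = +2.24 V, n = 3.
Overall reaction: Cr³⁺(aq) + 3 K(s) → Cr(s) + 3 K⁺(aq); Q = [K⁺]^3/[Cr³⁺]^1.
From E = E° − (0.0592/n) log Q: log Q = (E° − E)·n/0.0592 = (+2.24 − (+2.284))·3/0.0592 = -2.2297.
So 1·log[Cr³⁺] = 3·log(0.0213) − log Q = -5.0149 − (-2.2297) = -2.7852; [Cr³⁺] = 10^(-2.7852) ≈ 0.0016 M.

0.0016 M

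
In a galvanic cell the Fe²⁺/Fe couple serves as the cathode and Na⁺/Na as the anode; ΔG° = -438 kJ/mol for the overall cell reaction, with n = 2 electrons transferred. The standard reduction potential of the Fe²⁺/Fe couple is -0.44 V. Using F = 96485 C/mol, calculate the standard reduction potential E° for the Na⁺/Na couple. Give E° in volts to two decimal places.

-2.71 V

E°cell = −ΔG°/(nF) = −(-438×10³)/((2)(96485)) = +2.270 V.
Since Fe²⁺/Fe is the cathode and Na⁺/Na the anode, E°cell = E°(Fe²⁺/Fe) − E°(Na⁺/Na).
So E°(Na⁺/Na) = E°(Fe²⁺/Fe) − E°cell = (-0.44) − (+2.270) = -2.71 V.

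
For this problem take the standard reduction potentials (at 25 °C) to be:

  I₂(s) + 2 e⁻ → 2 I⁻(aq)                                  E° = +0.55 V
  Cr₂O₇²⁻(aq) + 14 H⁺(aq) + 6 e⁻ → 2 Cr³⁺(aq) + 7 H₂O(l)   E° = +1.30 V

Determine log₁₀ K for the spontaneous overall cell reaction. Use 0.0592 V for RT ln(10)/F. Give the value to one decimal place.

Cathode: Cr₂O₇²⁻/Cr³⁺; anode: I₂/I⁻. E°cell = +0.75 V, n = 6.
log K = nE°cell / 0.0592 = (6)(+0.75) / 0.0592 = 76.0.

76.0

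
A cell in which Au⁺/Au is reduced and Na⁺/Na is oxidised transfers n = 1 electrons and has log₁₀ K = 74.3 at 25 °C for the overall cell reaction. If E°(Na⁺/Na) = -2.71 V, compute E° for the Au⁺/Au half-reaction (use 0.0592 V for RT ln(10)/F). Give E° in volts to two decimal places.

E°cell = (0.0592/n)·log K = (0.0592/1)(74.3) = +4.399 V.
Since Au⁺/Au is the cathode and Na⁺/Na the anode, E°cell = E°(Au⁺/Au) − E°(Na⁺/Na).
So E°(Au⁺/Au) = E°cell + E°(Na⁺/Na) = +4.399 + (-2.71) = +1.69 V.

+1.69 V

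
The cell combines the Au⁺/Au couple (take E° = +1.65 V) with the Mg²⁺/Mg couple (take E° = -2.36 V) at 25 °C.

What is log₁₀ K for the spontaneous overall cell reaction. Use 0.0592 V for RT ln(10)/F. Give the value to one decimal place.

135.5

Cathode: Au⁺/Au; anode: Mg²⁺/Mg. E°cell = +4.01 V, n = 2.
log K = nE°cell / 0.0592 = (2)(+4.01) / 0.0592 = 135.5.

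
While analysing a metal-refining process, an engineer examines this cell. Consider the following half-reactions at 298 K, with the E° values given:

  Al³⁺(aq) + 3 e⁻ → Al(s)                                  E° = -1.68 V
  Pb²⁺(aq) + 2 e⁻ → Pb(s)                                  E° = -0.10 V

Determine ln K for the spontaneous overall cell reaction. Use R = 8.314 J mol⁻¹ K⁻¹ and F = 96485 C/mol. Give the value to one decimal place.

369.2

Cathode: Pb²⁺/Pb; anode: Al³⁺/Al. E°cell = (-0.10) − (-1.68) = +1.58 V, with n = 6.
ΔG° = −nFE° = −RT ln K, so ln K = nFE°/(RT) = (6)(96485)(+1.58) / ((8.314)(298)) = 369.183.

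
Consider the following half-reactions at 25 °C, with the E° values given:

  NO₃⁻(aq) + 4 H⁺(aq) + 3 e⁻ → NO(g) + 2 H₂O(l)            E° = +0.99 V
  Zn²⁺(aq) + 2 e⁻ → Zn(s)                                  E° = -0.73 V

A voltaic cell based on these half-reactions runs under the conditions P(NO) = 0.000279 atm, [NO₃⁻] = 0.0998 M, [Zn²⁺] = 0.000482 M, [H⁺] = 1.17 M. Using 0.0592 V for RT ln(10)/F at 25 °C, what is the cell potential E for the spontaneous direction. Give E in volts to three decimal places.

+1.874 V

NO₃⁻/NO is the cathode (higher E°), Zn²⁺/Zn the anode: E°cell = +0.99 − (-0.73) = +1.72 V, n = 6.
Overall: 2 NO₃⁻(aq) + 8 H⁺(aq) + 3 Zn(s) → 2 NO(g) + 4 H₂O(l) + 3 Zn²⁺(aq)
Q = P(NO)^2·[Zn²⁺]^3 / ([NO₃⁻]^2·[H⁺]^8); log Q = -15.603.
E = E° − (0.0592/n) log Q = +1.72 − (0.0592/6)(-15.603) = +1.874 V.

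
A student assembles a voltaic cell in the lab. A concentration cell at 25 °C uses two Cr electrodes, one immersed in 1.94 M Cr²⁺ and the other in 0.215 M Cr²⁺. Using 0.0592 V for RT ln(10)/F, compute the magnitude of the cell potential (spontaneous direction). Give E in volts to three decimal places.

For a concentration cell E°cell = 0. The 1.94 M side is the cathode (reduction is favoured where [Cr²⁺] is higher).
With n = 2, E = −(0.0592/2) log([Cr²⁺]ₐₙ/[Cr²⁺]꜀ₐₜ) = −(0.0592/2) log(0.215/1.94) = −(0.0592/2)(-0.955) = +0.028 V.

+0.028 V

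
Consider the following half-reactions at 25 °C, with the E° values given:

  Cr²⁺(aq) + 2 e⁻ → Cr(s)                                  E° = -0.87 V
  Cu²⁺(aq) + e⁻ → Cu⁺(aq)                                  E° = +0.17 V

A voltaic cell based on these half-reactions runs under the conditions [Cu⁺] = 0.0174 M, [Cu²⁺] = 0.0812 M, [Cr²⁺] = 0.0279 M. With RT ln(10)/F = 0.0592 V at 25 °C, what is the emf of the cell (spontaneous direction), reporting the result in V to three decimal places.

Cu²⁺/Cu⁺ is the cathode (higher E°), Cr²⁺/Cr the anode: E°cell = +0.17 − (-0.87) = +1.04 V, n = 2.
Overall: 2 Cu²⁺(aq) + Cr(s) → 2 Cu⁺(aq) + Cr²⁺(aq)
Q = [Cu⁺]^2·[Cr²⁺] / ([Cu²⁺]^2); log Q = -2.892.
E = E° − (0.0592/n) log Q = +1.04 − (0.0592/2)(-2.892) = +1.126 V.

+1.126 V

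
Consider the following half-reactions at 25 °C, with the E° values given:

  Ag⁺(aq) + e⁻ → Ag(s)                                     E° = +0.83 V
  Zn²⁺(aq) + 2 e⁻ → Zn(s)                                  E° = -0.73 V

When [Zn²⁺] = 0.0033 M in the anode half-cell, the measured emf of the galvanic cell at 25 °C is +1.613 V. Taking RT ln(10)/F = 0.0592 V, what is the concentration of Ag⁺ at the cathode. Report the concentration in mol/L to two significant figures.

Ag⁺/Ag is the cathode, Zn²⁺/Zn the anode: E°cell = +1.56 V, n = 2.
Overall reaction: 2 Ag⁺(aq) + Zn(s) → 2 Ag(s) + Zn²⁺(aq); Q = [Zn²⁺]^1/[Ag⁺]^2.
From E = E° − (0.0592/n) log Q: log Q = (E° − E)·n/0.0592 = (+1.56 − (+1.613))·2/0.0592 = -1.7905.
So 2·log[Ag⁺] = 1·log(0.0033) − log Q = -2.4815 − (-1.7905) = -0.6910; log[Ag⁺] = -0.6910 / 2 = -0.3455; [Ag⁺] = 10^(-0.3455) ≈ 0.45 M.

0.45 M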